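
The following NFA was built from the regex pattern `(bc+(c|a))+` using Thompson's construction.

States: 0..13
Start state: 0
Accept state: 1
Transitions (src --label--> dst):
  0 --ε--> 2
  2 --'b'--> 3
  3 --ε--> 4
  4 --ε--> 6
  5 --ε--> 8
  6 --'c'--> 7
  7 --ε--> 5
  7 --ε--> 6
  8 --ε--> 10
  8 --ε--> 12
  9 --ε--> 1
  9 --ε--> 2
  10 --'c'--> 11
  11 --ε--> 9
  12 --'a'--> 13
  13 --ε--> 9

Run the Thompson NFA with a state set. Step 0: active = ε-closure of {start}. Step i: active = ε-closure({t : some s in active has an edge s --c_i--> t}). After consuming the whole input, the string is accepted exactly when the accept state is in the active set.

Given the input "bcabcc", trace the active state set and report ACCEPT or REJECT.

initial (ε-close {0}): {0,2}
'b' @ 1: {3,4,6}
'c' @ 2: {5,6,7,8,10,12}
'a' @ 3: {1,2,9,13}  [accepting]
'b' @ 4: {3,4,6}
'c' @ 5: {5,6,7,8,10,12}
'c' @ 6: {1,2,5,6,7,8,9,10,11,12}  [accepting]
final: {1,2,5,6,7,8,9,10,11,12}; accept 1 in set

Answer: ACCEPT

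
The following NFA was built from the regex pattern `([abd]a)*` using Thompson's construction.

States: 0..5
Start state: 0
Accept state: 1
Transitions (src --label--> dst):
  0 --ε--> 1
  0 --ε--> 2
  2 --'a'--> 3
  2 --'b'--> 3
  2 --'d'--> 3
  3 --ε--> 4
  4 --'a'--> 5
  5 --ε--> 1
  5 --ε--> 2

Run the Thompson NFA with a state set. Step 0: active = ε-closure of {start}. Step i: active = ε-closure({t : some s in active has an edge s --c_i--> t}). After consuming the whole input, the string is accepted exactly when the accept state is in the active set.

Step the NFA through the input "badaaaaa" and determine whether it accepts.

S₀ = ε-closure({0}) = {0,1,2}
'b' @ 1: {3,4}
'a' @ 2: {1,2,5}  [accepting]
'd' @ 3: {3,4}
'a' @ 4: {1,2,5}  [accepting]
'a' @ 5: {3,4}
'a' @ 6: {1,2,5}  [accepting]
'a' @ 7: {3,4}
'a' @ 8: {1,2,5}  [accepting]
end set {1,2,5} — state 1 in

Answer: ACCEPT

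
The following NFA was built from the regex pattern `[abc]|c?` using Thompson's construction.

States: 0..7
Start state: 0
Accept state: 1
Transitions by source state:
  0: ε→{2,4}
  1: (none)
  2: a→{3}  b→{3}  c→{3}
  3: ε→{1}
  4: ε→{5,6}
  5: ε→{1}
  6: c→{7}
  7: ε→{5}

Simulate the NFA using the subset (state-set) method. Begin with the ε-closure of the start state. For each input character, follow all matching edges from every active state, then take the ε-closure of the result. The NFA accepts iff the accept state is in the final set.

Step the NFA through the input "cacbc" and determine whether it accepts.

Answer: REJECT

Derivation:
S₀ = ε-closure({0}) = {0,1,2,4,5,6}
'c' @ 1: {1,3,5,7}  ✓accept
'a' @ 2: {}  — dead — no transitions
rest 'cbc' ignored (set empty)
final: {}; accept 1 not in set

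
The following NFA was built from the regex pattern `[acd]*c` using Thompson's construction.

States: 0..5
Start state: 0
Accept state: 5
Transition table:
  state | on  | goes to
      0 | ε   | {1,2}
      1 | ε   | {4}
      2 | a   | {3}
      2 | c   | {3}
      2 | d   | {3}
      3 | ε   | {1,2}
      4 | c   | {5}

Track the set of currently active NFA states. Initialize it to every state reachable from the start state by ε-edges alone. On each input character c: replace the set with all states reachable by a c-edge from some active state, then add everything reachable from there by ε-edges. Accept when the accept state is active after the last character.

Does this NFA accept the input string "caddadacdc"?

initial (ε-close {0}): {0,1,2,4}
'c' @ 1: {1,2,3,4,5}  [accepting]
'a' @ 2: {1,2,3,4}
'd' @ 3: {1,2,3,4}
'd' @ 4: {1,2,3,4}
'a' @ 5: {1,2,3,4}
'd' @ 6: {1,2,3,4}
'a' @ 7: {1,2,3,4}
'c' @ 8: {1,2,3,4,5}  [accepting]
'd' @ 9: {1,2,3,4}
'c' @ 10: {1,2,3,4,5}  [accepting]
after full input: {1,2,3,4,5}  (accept=5 in)

Answer: ACCEPT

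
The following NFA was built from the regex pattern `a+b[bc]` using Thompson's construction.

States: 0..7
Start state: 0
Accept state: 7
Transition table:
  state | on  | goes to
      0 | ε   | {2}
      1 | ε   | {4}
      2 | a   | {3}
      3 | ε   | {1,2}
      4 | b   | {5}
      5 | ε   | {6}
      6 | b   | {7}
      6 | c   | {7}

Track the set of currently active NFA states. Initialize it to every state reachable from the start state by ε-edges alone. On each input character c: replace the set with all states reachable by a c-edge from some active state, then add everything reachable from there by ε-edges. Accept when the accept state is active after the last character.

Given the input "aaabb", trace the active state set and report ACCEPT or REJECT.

Answer: ACCEPT

Trace:
start: ε-closure({0}) = {0,2}
'a' @ 1: {1,2,3,4}
'a' @ 2: {1,2,3,4}
'a' @ 3: {1,2,3,4}
'b' @ 4: {5,6}
'b' @ 5: {7}  (accept∈set)
end set {7} — state 7 in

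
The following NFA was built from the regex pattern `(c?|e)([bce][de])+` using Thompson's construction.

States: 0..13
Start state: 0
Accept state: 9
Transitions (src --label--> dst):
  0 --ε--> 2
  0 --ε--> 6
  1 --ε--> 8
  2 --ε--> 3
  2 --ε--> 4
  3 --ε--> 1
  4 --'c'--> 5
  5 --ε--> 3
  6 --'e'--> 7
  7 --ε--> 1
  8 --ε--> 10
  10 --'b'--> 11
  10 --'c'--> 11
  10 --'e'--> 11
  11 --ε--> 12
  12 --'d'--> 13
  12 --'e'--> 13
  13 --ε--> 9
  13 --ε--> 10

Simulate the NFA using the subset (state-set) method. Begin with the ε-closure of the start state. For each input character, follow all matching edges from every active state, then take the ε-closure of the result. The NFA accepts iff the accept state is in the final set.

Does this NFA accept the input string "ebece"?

Answer: ACCEPT

Steps:
S₀ = ε-closure({0}) = {0,1,2,3,4,6,8,10}
'e' @ 1: {1,7,8,10,11,12}
'b' @ 2: {11,12}
'e' @ 3: {9,10,13}  [accepting]
'c' @ 4: {11,12}
'e' @ 5: {9,10,13}  [accepting]
final: {9,10,13}; accept 9 in set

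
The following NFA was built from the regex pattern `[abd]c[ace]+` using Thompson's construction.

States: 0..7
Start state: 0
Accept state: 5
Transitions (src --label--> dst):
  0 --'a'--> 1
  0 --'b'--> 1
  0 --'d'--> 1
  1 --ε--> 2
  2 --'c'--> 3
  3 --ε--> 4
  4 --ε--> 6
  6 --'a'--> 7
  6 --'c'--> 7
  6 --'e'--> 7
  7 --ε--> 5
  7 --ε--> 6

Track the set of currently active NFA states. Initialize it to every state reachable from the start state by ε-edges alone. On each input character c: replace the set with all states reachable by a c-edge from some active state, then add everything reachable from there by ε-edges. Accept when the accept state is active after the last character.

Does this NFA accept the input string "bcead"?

Answer: REJECT

Steps:
initial (ε-close {0}): {0}
'b' @ 1: {1,2}
'c' @ 2: {3,4,6}
'e' @ 3: {5,6,7}  ✓accept
'a' @ 4: {5,6,7}  ✓accept
'd' @ 5: {}  — dead — no transitions
after full input: {}  (accept=5 not in)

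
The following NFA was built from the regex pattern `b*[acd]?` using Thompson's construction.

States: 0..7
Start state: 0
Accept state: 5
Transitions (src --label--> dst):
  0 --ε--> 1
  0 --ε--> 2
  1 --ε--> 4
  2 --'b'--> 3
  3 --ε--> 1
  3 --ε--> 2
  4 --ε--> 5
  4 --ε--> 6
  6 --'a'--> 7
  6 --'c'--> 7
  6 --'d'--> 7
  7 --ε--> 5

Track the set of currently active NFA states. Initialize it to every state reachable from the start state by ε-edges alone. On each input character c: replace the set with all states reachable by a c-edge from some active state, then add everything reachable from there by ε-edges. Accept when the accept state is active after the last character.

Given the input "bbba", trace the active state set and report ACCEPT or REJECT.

Answer: ACCEPT

Derivation:
start: ε-closure({0}) = {0,1,2,4,5,6}
'b' @ 1: {1,2,3,4,5,6}  ✓accept
'b' @ 2: {1,2,3,4,5,6}  ✓accept
'b' @ 3: {1,2,3,4,5,6}  ✓accept
'a' @ 4: {5,7}  ✓accept
after full input: {5,7}  (accept=5 in)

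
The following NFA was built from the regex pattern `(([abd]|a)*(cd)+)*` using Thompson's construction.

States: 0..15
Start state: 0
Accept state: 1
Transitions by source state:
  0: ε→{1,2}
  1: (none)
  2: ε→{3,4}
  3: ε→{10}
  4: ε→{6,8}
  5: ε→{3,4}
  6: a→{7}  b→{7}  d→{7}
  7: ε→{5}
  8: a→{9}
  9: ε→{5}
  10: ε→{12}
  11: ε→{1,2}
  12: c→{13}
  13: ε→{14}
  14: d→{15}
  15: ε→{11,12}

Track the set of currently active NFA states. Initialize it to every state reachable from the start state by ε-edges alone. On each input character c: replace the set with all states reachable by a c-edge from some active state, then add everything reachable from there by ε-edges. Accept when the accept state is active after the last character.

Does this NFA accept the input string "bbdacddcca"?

initial (ε-close {0}): {0,1,2,3,4,6,8,10,12}
'b' @ 1: {3,4,5,6,7,8,10,12}
'b' @ 2: {3,4,5,6,7,8,10,12}
'd' @ 3: {3,4,5,6,7,8,10,12}
'a' @ 4: {3,4,5,6,7,8,9,10,12}
'c' @ 5: {13,14}
'd' @ 6: {1,2,3,4,6,8,10,11,12,15}  [accepting]
'd' @ 7: {3,4,5,6,7,8,10,12}
'c' @ 8: {13,14}
'c' @ 9: {}  — dead — no transitions
rest 'a' ignored (set empty)
final: {}; accept 1 not in set

Answer: REJECT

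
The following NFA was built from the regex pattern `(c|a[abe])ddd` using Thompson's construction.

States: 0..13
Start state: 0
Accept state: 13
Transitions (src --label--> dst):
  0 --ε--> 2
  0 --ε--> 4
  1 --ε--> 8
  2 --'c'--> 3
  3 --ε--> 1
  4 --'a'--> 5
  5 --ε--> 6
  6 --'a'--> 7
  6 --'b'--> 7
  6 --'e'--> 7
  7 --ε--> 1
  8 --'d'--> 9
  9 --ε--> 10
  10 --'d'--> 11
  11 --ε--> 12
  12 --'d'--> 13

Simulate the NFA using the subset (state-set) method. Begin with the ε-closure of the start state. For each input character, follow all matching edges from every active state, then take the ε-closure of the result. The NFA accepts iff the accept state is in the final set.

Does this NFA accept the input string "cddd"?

Answer: ACCEPT

Derivation:
initial (ε-close {0}): {0,2,4}
'c' @ 1: {1,3,8}
'd' @ 2: {9,10}
'd' @ 3: {11,12}
'd' @ 4: {13}  (accept∈set)
end set {13} — state 13 in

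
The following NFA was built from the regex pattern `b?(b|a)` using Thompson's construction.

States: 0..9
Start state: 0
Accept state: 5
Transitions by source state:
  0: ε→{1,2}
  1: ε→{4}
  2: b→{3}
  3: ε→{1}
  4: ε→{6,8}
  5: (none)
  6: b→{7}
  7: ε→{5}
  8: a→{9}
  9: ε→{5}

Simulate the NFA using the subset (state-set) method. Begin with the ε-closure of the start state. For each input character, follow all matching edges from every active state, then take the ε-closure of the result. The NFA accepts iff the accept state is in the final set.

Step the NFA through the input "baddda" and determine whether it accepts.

Answer: REJECT

Derivation:
S₀ = ε-closure({0}) = {0,1,2,4,6,8}
'b' @ 1: {1,3,4,5,6,7,8}  [accepting]
'a' @ 2: {5,9}  [accepting]
'd' @ 3: {}  — state set empty
rest 'dda' ignored (set empty)
final: {}; accept 5 not in set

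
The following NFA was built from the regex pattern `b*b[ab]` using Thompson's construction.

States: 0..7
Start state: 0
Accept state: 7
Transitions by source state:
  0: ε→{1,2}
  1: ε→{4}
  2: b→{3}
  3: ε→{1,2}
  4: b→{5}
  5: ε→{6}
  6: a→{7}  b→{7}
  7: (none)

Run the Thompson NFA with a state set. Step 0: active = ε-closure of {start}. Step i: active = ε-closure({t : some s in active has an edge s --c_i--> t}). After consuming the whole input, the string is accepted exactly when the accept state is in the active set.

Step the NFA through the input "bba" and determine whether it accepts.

Answer: ACCEPT

Steps:
S₀ = ε-closure({0}) = {0,1,2,4}
'b' @ 1: {1,2,3,4,5,6}
'b' @ 2: {1,2,3,4,5,6,7}  (accept∈set)
'a' @ 3: {7}  (accept∈set)
final: {7}; accept 7 in set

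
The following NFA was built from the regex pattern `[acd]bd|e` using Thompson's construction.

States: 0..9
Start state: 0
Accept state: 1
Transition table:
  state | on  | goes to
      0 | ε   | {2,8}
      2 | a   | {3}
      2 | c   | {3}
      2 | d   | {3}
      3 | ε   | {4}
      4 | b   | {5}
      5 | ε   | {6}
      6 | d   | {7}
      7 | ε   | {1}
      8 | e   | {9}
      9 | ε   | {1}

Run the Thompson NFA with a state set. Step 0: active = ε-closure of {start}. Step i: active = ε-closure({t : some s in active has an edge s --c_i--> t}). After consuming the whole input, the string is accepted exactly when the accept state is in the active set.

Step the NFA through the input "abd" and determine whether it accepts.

initial (ε-close {0}): {0,2,8}
'a' @ 1: {3,4}
'b' @ 2: {5,6}
'd' @ 3: {1,7}  [accepting]
after full input: {1,7}  (accept=1 in)

Answer: ACCEPT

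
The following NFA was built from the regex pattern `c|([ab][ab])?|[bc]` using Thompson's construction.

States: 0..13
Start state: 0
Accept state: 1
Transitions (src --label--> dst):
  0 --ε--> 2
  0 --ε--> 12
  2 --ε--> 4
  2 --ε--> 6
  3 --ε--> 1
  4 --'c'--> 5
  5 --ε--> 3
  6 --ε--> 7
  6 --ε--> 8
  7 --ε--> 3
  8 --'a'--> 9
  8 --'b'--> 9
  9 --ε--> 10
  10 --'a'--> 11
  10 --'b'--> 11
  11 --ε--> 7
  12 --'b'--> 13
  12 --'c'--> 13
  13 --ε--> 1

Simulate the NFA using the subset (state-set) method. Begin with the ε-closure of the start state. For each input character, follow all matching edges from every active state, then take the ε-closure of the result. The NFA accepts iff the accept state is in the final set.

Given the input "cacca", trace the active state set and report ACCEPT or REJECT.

Answer: REJECT

Derivation:
start: ε-closure({0}) = {0,1,2,3,4,6,7,8,12}
'c' @ 1: {1,3,5,13}  [accepting]
'a' @ 2: {}  — no active states
rest 'cca' ignored (set empty)
final: {}; accept 1 not in set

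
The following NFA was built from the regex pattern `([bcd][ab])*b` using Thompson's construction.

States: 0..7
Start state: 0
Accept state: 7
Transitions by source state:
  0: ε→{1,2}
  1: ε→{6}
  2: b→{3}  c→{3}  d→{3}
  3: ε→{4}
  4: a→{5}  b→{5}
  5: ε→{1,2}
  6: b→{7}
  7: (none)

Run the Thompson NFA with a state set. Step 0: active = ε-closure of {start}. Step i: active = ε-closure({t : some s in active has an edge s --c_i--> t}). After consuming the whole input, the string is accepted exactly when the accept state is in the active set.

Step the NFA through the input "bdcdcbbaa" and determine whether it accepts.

Answer: REJECT

Steps:
S₀ = ε-closure({0}) = {0,1,2,6}
'b' @ 1: {3,4,7}  (accept∈set)
'd' @ 2: {}  — dead — no transitions
rest 'cdcbbaa' ignored (set empty)
final: {}; accept 7 not in set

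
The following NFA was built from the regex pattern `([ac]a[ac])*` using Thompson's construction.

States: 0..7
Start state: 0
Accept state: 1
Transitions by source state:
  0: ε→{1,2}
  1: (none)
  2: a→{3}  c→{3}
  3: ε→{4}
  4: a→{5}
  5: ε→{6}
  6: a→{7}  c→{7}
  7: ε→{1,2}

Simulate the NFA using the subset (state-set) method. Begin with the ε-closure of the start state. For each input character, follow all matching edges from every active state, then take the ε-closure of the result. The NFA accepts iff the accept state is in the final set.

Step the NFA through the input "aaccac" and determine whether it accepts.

Answer: ACCEPT

Derivation:
start: ε-closure({0}) = {0,1,2}
'a' @ 1: {3,4}
'a' @ 2: {5,6}
'c' @ 3: {1,2,7}  [accepting]
'c' @ 4: {3,4}
'a' @ 5: {5,6}
'c' @ 6: {1,2,7}  [accepting]
after full input: {1,2,7}  (accept=1 in)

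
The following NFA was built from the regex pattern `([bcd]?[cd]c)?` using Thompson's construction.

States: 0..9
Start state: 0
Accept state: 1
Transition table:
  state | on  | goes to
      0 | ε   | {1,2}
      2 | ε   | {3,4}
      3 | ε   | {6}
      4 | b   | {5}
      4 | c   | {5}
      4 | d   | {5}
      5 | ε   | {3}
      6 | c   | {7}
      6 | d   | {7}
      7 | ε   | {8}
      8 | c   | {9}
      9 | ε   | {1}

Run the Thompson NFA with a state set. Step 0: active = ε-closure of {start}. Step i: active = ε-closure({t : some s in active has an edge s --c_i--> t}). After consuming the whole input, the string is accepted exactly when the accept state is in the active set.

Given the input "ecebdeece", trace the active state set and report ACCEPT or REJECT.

start: ε-closure({0}) = {0,1,2,3,4,6}
'e' @ 1: {}  — dead — no transitions
rest 'cebdeece' ignored (set empty)
end set {} — state 1 not in

Answer: REJECT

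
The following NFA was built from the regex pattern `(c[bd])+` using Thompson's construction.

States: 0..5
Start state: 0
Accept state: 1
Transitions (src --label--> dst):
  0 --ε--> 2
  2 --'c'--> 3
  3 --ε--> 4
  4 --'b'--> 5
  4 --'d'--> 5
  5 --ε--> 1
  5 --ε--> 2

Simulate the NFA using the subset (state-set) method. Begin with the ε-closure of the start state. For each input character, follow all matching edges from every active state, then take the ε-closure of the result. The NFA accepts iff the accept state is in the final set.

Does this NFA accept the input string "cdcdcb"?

initial (ε-close {0}): {0,2}
'c' @ 1: {3,4}
'd' @ 2: {1,2,5}  [accepting]
'c' @ 3: {3,4}
'd' @ 4: {1,2,5}  [accepting]
'c' @ 5: {3,4}
'b' @ 6: {1,2,5}  [accepting]
after full input: {1,2,5}  (accept=1 in)

Answer: ACCEPT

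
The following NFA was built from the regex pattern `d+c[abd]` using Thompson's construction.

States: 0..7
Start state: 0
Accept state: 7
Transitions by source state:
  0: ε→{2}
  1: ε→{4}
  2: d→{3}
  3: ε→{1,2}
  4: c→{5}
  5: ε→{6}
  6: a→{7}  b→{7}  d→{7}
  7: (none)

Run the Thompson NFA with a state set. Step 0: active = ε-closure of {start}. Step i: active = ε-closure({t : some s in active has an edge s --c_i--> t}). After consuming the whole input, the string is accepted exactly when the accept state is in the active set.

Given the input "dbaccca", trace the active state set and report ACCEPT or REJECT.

Answer: REJECT

Derivation:
S₀ = ε-closure({0}) = {0,2}
'd' @ 1: {1,2,3,4}
'b' @ 2: {}  — state set empty
rest 'accca' ignored (set empty)
end set {} — state 7 not in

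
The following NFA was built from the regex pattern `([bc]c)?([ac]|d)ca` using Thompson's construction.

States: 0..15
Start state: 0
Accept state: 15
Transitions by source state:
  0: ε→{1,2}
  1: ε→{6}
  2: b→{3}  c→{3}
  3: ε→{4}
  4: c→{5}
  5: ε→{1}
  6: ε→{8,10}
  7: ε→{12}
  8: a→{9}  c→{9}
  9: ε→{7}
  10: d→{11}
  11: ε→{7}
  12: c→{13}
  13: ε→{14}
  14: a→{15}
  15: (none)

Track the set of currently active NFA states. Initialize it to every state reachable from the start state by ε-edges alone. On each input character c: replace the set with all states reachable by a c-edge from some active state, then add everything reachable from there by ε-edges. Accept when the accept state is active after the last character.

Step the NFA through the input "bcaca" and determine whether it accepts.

initial (ε-close {0}): {0,1,2,6,8,10}
'b' @ 1: {3,4}
'c' @ 2: {1,5,6,8,10}
'a' @ 3: {7,9,12}
'c' @ 4: {13,14}
'a' @ 5: {15}  ✓accept
end set {15} — state 15 in

Answer: ACCEPT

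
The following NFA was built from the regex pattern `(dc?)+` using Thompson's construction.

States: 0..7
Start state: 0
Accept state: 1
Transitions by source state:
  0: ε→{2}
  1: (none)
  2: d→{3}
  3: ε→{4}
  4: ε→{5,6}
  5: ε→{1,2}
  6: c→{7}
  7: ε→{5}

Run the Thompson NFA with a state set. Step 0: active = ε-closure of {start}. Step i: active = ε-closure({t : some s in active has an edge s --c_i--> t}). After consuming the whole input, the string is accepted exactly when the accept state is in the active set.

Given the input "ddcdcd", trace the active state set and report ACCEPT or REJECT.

initial (ε-close {0}): {0,2}
'd' @ 1: {1,2,3,4,5,6}  (accept∈set)
'd' @ 2: {1,2,3,4,5,6}  (accept∈set)
'c' @ 3: {1,2,5,7}  (accept∈set)
'd' @ 4: {1,2,3,4,5,6}  (accept∈set)
'c' @ 5: {1,2,5,7}  (accept∈set)
'd' @ 6: {1,2,3,4,5,6}  (accept∈set)
end set {1,2,3,4,5,6} — state 1 in

Answer: ACCEPT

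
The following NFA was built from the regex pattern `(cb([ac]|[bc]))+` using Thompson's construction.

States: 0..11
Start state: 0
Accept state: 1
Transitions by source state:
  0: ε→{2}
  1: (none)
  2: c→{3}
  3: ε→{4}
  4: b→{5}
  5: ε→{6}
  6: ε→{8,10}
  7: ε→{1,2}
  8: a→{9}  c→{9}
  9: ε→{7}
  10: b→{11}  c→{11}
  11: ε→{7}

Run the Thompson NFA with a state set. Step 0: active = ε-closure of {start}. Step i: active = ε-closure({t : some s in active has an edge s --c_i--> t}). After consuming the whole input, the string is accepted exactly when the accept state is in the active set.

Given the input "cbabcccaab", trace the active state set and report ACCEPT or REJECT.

Answer: REJECT

Derivation:
start: ε-closure({0}) = {0,2}
'c' @ 1: {3,4}
'b' @ 2: {5,6,8,10}
'a' @ 3: {1,2,7,9}  [accepting]
'b' @ 4: {}  — dead — no transitions
rest 'cccaab' ignored (set empty)
end set {} — state 1 not in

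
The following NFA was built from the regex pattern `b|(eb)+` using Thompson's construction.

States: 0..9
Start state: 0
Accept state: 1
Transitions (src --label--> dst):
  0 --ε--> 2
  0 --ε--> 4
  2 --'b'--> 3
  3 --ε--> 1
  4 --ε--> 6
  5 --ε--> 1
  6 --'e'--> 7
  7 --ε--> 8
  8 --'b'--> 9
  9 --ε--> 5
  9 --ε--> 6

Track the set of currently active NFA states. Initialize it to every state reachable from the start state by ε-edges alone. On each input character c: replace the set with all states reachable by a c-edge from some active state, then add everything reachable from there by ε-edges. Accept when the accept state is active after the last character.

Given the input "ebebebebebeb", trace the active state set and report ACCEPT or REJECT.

Answer: ACCEPT

Steps:
start: ε-closure({0}) = {0,2,4,6}
'e' @ 1: {7,8}
'b' @ 2: {1,5,6,9}  [accepting]
'e' @ 3: {7,8}
'b' @ 4: {1,5,6,9}  [accepting]
'e' @ 5: {7,8}
'b' @ 6: {1,5,6,9}  [accepting]
'e' @ 7: {7,8}
'b' @ 8: {1,5,6,9}  [accepting]
'e' @ 9: {7,8}
'b' @ 10: {1,5,6,9}  [accepting]
'e' @ 11: {7,8}
'b' @ 12: {1,5,6,9}  [accepting]
end set {1,5,6,9} — state 1 in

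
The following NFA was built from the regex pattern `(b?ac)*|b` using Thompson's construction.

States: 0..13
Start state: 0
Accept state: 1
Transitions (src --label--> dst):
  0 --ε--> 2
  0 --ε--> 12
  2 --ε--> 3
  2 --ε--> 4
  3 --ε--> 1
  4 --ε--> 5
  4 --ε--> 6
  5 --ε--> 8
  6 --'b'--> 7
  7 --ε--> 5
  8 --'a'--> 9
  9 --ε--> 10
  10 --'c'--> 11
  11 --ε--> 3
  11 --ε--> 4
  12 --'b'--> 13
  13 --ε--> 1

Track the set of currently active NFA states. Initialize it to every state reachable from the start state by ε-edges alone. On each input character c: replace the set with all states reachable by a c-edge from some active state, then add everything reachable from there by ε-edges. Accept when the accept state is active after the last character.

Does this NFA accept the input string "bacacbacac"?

S₀ = ε-closure({0}) = {0,1,2,3,4,5,6,8,12}
'b' @ 1: {1,5,7,8,13}  [accepting]
'a' @ 2: {9,10}
'c' @ 3: {1,3,4,5,6,8,11}  [accepting]
'a' @ 4: {9,10}
'c' @ 5: {1,3,4,5,6,8,11}  [accepting]
'b' @ 6: {5,7,8}
'a' @ 7: {9,10}
'c' @ 8: {1,3,4,5,6,8,11}  [accepting]
'a' @ 9: {9,10}
'c' @ 10: {1,3,4,5,6,8,11}  [accepting]
final: {1,3,4,5,6,8,11}; accept 1 in set

Answer: ACCEPT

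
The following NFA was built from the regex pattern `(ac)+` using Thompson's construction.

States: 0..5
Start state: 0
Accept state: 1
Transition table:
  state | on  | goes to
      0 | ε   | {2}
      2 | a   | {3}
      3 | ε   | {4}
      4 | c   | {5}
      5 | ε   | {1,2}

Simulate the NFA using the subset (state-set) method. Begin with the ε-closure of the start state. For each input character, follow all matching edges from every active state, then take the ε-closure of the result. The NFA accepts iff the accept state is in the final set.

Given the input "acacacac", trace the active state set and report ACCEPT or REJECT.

start: ε-closure({0}) = {0,2}
'a' @ 1: {3,4}
'c' @ 2: {1,2,5}  [accepting]
'a' @ 3: {3,4}
'c' @ 4: {1,2,5}  [accepting]
'a' @ 5: {3,4}
'c' @ 6: {1,2,5}  [accepting]
'a' @ 7: {3,4}
'c' @ 8: {1,2,5}  [accepting]
end set {1,2,5} — state 1 in

Answer: ACCEPT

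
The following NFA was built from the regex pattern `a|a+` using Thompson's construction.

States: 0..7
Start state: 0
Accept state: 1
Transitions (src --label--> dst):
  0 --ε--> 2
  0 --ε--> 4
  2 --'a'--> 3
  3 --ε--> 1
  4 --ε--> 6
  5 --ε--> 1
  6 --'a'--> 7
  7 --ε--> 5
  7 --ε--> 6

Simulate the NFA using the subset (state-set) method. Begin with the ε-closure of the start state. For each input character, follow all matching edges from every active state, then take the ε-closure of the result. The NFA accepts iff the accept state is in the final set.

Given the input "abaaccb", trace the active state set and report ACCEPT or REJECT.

initial (ε-close {0}): {0,2,4,6}
'a' @ 1: {1,3,5,6,7}  (accept∈set)
'b' @ 2: {}  — no active states
rest 'aaccb' ignored (set empty)
end set {} — state 1 not in

Answer: REJECT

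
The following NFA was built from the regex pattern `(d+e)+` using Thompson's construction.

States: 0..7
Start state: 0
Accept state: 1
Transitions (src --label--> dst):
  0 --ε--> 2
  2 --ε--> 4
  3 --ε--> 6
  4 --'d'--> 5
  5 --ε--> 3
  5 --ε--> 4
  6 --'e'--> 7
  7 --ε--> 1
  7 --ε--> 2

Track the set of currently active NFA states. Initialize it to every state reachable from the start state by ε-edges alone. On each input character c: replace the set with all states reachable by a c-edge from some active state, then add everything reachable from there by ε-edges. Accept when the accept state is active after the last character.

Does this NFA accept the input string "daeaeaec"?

start: ε-closure({0}) = {0,2,4}
'd' @ 1: {3,4,5,6}
'a' @ 2: {}  — state set empty
rest 'eaeaec' ignored (set empty)
end set {} — state 1 not in

Answer: REJECT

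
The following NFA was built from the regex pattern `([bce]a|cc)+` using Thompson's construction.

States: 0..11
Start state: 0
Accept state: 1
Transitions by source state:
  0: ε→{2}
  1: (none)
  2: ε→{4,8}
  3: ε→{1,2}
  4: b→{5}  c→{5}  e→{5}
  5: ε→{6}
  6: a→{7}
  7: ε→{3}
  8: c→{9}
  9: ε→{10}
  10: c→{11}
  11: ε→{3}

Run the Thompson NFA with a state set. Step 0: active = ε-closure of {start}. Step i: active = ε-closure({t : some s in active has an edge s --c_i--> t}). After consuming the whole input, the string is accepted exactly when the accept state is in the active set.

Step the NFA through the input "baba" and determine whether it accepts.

initial (ε-close {0}): {0,2,4,8}
'b' @ 1: {5,6}
'a' @ 2: {1,2,3,4,7,8}  ✓accept
'b' @ 3: {5,6}
'a' @ 4: {1,2,3,4,7,8}  ✓accept
after full input: {1,2,3,4,7,8}  (accept=1 in)

Answer: ACCEPT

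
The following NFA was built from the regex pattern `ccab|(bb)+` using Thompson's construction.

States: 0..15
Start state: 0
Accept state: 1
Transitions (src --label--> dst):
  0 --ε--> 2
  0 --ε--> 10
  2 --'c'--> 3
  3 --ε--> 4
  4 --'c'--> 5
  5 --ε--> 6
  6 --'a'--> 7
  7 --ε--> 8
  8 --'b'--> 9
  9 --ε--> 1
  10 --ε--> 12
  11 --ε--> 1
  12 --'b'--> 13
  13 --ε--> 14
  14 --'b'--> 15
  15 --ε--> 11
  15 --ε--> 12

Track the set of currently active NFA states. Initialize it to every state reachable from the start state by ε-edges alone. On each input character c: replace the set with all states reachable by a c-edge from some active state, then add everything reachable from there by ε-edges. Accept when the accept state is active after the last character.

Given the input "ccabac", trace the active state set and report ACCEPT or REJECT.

initial (ε-close {0}): {0,2,10,12}
'c' @ 1: {3,4}
'c' @ 2: {5,6}
'a' @ 3: {7,8}
'b' @ 4: {1,9}  (accept∈set)
'a' @ 5: {}  — dead — no transitions
rest 'c' ignored (set empty)
after full input: {}  (accept=1 not in)

Answer: REJECT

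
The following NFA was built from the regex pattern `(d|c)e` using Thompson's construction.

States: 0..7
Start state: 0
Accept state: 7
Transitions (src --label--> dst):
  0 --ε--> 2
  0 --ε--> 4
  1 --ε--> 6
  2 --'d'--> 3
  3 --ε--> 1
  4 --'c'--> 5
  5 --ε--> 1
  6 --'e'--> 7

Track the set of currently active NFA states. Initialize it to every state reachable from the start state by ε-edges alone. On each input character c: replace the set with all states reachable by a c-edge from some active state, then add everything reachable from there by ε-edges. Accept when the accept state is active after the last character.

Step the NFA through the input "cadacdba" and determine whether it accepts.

Answer: REJECT

Steps:
initial (ε-close {0}): {0,2,4}
'c' @ 1: {1,5,6}
'a' @ 2: {}  — dead — no transitions
rest 'dacdba' ignored (set empty)
after full input: {}  (accept=7 not in)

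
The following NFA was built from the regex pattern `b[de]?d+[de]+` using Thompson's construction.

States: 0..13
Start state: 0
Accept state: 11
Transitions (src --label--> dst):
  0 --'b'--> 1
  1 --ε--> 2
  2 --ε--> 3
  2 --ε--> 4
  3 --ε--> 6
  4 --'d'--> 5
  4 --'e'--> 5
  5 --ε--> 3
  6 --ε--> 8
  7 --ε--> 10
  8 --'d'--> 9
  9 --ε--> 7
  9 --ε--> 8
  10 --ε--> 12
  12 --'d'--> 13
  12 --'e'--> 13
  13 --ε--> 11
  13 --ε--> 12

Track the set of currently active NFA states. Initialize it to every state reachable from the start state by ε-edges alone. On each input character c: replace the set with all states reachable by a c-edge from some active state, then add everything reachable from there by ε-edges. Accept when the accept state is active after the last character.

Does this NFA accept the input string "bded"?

initial (ε-close {0}): {0}
'b' @ 1: {1,2,3,4,6,8}
'd' @ 2: {3,5,6,7,8,9,10,12}
'e' @ 3: {11,12,13}  (accept∈set)
'd' @ 4: {11,12,13}  (accept∈set)
final: {11,12,13}; accept 11 in set

Answer: ACCEPT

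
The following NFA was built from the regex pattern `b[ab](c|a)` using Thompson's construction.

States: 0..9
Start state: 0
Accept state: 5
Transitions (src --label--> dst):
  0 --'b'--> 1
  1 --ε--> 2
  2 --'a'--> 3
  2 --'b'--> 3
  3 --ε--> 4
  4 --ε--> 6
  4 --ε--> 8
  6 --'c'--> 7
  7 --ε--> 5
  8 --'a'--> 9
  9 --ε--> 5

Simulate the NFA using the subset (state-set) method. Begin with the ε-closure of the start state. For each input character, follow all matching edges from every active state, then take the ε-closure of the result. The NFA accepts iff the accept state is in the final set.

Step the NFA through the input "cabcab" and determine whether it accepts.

Answer: REJECT

Trace:
initial (ε-close {0}): {0}
'c' @ 1: {}  — state set empty
rest 'abcab' ignored (set empty)
end set {} — state 5 not in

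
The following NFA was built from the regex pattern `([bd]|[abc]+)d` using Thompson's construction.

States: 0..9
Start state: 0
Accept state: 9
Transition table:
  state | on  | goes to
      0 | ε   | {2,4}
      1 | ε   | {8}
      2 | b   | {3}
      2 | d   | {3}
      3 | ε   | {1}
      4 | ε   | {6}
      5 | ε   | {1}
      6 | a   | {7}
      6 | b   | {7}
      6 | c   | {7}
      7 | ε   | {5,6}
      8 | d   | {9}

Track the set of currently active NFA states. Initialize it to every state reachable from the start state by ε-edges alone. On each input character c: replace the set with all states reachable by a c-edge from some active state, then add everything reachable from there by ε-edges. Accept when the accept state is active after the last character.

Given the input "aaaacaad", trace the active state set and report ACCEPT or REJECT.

Answer: ACCEPT

Steps:
S₀ = ε-closure({0}) = {0,2,4,6}
'a' @ 1: {1,5,6,7,8}
'a' @ 2: {1,5,6,7,8}
'a' @ 3: {1,5,6,7,8}
'a' @ 4: {1,5,6,7,8}
'c' @ 5: {1,5,6,7,8}
'a' @ 6: {1,5,6,7,8}
'a' @ 7: {1,5,6,7,8}
'd' @ 8: {9}  (accept∈set)
after full input: {9}  (accept=9 in)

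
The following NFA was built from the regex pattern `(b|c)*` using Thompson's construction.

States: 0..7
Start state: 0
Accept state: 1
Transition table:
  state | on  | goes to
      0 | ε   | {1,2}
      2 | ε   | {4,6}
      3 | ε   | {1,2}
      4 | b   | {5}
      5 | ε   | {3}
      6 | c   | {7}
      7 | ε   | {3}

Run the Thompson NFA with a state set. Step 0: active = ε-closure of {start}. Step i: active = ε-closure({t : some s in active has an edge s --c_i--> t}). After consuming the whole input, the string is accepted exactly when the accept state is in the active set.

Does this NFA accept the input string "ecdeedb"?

start: ε-closure({0}) = {0,1,2,4,6}
'e' @ 1: {}  — no active states
rest 'cdeedb' ignored (set empty)
end set {} — state 1 not in

Answer: REJECT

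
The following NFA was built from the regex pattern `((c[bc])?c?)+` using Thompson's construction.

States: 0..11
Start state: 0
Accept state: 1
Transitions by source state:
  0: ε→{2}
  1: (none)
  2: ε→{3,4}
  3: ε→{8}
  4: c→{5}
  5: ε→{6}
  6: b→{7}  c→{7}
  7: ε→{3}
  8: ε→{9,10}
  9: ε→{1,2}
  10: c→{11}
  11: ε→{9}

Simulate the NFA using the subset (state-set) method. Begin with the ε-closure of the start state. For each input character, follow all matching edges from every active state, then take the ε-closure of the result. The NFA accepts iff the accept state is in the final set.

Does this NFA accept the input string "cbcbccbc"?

start: ε-closure({0}) = {0,1,2,3,4,8,9,10}
'c' @ 1: {1,2,3,4,5,6,8,9,10,11}  (accept∈set)
'b' @ 2: {1,2,3,4,7,8,9,10}  (accept∈set)
'c' @ 3: {1,2,3,4,5,6,8,9,10,11}  (accept∈set)
'b' @ 4: {1,2,3,4,7,8,9,10}  (accept∈set)
'c' @ 5: {1,2,3,4,5,6,8,9,10,11}  (accept∈set)
'c' @ 6: {1,2,3,4,5,6,7,8,9,10,11}  (accept∈set)
'b' @ 7: {1,2,3,4,7,8,9,10}  (accept∈set)
'c' @ 8: {1,2,3,4,5,6,8,9,10,11}  (accept∈set)
end set {1,2,3,4,5,6,8,9,10,11} — state 1 in

Answer: ACCEPT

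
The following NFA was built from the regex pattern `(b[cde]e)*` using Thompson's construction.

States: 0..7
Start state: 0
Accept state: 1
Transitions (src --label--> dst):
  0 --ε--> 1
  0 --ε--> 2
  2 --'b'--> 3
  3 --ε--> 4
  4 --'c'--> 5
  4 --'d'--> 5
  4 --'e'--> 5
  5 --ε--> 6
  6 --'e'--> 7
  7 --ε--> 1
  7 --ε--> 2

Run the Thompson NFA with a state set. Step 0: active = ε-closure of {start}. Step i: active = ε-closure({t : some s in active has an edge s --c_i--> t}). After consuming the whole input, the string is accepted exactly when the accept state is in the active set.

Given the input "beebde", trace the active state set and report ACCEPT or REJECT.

Answer: ACCEPT

Steps:
start: ε-closure({0}) = {0,1,2}
'b' @ 1: {3,4}
'e' @ 2: {5,6}
'e' @ 3: {1,2,7}  [accepting]
'b' @ 4: {3,4}
'd' @ 5: {5,6}
'e' @ 6: {1,2,7}  [accepting]
end set {1,2,7} — state 1 in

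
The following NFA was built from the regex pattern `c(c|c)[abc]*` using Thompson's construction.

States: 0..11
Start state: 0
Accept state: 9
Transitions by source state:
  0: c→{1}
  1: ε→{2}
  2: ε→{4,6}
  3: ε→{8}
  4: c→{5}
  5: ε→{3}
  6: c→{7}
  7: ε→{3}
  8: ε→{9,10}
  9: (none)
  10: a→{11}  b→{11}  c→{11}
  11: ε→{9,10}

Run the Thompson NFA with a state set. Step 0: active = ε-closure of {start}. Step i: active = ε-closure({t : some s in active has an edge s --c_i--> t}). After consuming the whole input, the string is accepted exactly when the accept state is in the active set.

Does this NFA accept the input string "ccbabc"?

Answer: ACCEPT

Steps:
S₀ = ε-closure({0}) = {0}
'c' @ 1: {1,2,4,6}
'c' @ 2: {3,5,7,8,9,10}  [accepting]
'b' @ 3: {9,10,11}  [accepting]
'a' @ 4: {9,10,11}  [accepting]
'b' @ 5: {9,10,11}  [accepting]
'c' @ 6: {9,10,11}  [accepting]
after full input: {9,10,11}  (accept=9 in)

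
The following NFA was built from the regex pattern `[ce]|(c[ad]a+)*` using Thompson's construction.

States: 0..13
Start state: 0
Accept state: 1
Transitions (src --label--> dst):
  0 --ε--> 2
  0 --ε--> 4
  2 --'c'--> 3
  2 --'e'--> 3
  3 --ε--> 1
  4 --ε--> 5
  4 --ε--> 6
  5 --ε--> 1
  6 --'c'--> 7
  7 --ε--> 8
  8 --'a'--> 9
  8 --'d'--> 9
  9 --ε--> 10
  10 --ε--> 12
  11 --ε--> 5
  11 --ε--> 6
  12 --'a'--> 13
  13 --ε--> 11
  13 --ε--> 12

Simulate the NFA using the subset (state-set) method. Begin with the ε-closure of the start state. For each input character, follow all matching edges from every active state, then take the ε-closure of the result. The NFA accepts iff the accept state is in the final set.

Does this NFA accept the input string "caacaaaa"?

start: ε-closure({0}) = {0,1,2,4,5,6}
'c' @ 1: {1,3,7,8}  (accept∈set)
'a' @ 2: {9,10,12}
'a' @ 3: {1,5,6,11,12,13}  (accept∈set)
'c' @ 4: {7,8}
'a' @ 5: {9,10,12}
'a' @ 6: {1,5,6,11,12,13}  (accept∈set)
'a' @ 7: {1,5,6,11,12,13}  (accept∈set)
'a' @ 8: {1,5,6,11,12,13}  (accept∈set)
end set {1,5,6,11,12,13} — state 1 in

Answer: ACCEPT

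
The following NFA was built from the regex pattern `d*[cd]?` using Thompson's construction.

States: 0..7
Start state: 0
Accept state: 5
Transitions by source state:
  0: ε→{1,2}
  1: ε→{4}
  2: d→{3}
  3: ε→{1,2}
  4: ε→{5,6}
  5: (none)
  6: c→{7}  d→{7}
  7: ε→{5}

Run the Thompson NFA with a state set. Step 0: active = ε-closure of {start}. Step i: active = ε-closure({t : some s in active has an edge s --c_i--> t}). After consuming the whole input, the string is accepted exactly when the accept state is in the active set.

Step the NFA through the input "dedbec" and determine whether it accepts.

Answer: REJECT

Steps:
S₀ = ε-closure({0}) = {0,1,2,4,5,6}
'd' @ 1: {1,2,3,4,5,6,7}  (accept∈set)
'e' @ 2: {}  — dead — no transitions
rest 'dbec' ignored (set empty)
final: {}; accept 5 not in set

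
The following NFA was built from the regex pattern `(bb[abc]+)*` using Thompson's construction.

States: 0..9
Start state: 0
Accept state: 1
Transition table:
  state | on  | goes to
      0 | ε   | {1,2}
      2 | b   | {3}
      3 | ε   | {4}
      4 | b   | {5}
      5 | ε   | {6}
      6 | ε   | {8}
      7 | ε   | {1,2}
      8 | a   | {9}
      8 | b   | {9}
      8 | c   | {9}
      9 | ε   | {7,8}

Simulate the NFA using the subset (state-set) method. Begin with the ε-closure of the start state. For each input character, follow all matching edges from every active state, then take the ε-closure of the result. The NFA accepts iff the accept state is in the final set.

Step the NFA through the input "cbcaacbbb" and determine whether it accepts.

start: ε-closure({0}) = {0,1,2}
'c' @ 1: {}  — state set empty
rest 'bcaacbbb' ignored (set empty)
end set {} — state 1 not in

Answer: REJECT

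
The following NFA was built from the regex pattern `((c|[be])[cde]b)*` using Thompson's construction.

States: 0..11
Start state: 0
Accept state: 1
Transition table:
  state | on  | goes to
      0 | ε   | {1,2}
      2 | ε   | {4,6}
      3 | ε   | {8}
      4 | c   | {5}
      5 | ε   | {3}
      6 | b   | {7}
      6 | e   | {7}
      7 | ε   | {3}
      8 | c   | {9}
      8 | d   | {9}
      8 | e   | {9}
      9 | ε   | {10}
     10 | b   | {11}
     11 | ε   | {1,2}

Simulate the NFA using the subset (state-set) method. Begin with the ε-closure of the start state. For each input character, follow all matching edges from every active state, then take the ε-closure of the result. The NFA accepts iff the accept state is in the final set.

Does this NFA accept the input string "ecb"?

S₀ = ε-closure({0}) = {0,1,2,4,6}
'e' @ 1: {3,7,8}
'c' @ 2: {9,10}
'b' @ 3: {1,2,4,6,11}  (accept∈set)
after full input: {1,2,4,6,11}  (accept=1 in)

Answer: ACCEPT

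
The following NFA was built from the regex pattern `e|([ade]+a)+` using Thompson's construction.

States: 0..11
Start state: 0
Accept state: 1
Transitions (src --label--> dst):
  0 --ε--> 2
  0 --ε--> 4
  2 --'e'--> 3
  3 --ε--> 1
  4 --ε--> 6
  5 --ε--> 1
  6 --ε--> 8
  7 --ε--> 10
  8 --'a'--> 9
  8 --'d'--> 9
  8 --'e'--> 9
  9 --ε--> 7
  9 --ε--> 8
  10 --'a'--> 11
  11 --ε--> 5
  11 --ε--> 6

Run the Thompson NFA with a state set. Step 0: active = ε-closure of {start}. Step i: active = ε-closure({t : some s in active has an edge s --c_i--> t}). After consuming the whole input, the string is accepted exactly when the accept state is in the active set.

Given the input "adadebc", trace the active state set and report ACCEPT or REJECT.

S₀ = ε-closure({0}) = {0,2,4,6,8}
'a' @ 1: {7,8,9,10}
'd' @ 2: {7,8,9,10}
'a' @ 3: {1,5,6,7,8,9,10,11}  (accept∈set)
'd' @ 4: {7,8,9,10}
'e' @ 5: {7,8,9,10}
'b' @ 6: {}  — state set empty
rest 'c' ignored (set empty)
after full input: {}  (accept=1 not in)

Answer: REJECT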